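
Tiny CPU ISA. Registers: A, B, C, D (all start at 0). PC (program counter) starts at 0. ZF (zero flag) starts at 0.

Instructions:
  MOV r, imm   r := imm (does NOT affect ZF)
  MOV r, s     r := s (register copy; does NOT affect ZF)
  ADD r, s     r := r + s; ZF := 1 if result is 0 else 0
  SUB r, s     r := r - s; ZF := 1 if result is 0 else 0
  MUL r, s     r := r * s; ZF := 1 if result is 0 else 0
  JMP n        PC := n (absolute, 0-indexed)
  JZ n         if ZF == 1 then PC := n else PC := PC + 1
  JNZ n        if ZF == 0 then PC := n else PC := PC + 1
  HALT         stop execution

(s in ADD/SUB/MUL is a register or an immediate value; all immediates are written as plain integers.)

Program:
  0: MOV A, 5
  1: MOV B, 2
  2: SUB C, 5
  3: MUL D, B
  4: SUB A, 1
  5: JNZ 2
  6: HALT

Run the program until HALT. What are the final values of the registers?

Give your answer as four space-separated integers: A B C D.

Answer: 0 2 -25 0

Derivation:
Step 1: PC=0 exec 'MOV A, 5'. After: A=5 B=0 C=0 D=0 ZF=0 PC=1
Step 2: PC=1 exec 'MOV B, 2'. After: A=5 B=2 C=0 D=0 ZF=0 PC=2
Step 3: PC=2 exec 'SUB C, 5'. After: A=5 B=2 C=-5 D=0 ZF=0 PC=3
Step 4: PC=3 exec 'MUL D, B'. After: A=5 B=2 C=-5 D=0 ZF=1 PC=4
Step 5: PC=4 exec 'SUB A, 1'. After: A=4 B=2 C=-5 D=0 ZF=0 PC=5
Step 6: PC=5 exec 'JNZ 2'. After: A=4 B=2 C=-5 D=0 ZF=0 PC=2
Step 7: PC=2 exec 'SUB C, 5'. After: A=4 B=2 C=-10 D=0 ZF=0 PC=3
Step 8: PC=3 exec 'MUL D, B'. After: A=4 B=2 C=-10 D=0 ZF=1 PC=4
Step 9: PC=4 exec 'SUB A, 1'. After: A=3 B=2 C=-10 D=0 ZF=0 PC=5
Step 10: PC=5 exec 'JNZ 2'. After: A=3 B=2 C=-10 D=0 ZF=0 PC=2
Step 11: PC=2 exec 'SUB C, 5'. After: A=3 B=2 C=-15 D=0 ZF=0 PC=3
Step 12: PC=3 exec 'MUL D, B'. After: A=3 B=2 C=-15 D=0 ZF=1 PC=4
Step 13: PC=4 exec 'SUB A, 1'. After: A=2 B=2 C=-15 D=0 ZF=0 PC=5
Step 14: PC=5 exec 'JNZ 2'. After: A=2 B=2 C=-15 D=0 ZF=0 PC=2
Step 15: PC=2 exec 'SUB C, 5'. After: A=2 B=2 C=-20 D=0 ZF=0 PC=3
Step 16: PC=3 exec 'MUL D, B'. After: A=2 B=2 C=-20 D=0 ZF=1 PC=4
Step 17: PC=4 exec 'SUB A, 1'. After: A=1 B=2 C=-20 D=0 ZF=0 PC=5
Step 18: PC=5 exec 'JNZ 2'. After: A=1 B=2 C=-20 D=0 ZF=0 PC=2
Step 19: PC=2 exec 'SUB C, 5'. After: A=1 B=2 C=-25 D=0 ZF=0 PC=3
Step 20: PC=3 exec 'MUL D, B'. After: A=1 B=2 C=-25 D=0 ZF=1 PC=4
Step 21: PC=4 exec 'SUB A, 1'. After: A=0 B=2 C=-25 D=0 ZF=1 PC=5
Step 22: PC=5 exec 'JNZ 2'. After: A=0 B=2 C=-25 D=0 ZF=1 PC=6
Step 23: PC=6 exec 'HALT'. After: A=0 B=2 C=-25 D=0 ZF=1 PC=6 HALTED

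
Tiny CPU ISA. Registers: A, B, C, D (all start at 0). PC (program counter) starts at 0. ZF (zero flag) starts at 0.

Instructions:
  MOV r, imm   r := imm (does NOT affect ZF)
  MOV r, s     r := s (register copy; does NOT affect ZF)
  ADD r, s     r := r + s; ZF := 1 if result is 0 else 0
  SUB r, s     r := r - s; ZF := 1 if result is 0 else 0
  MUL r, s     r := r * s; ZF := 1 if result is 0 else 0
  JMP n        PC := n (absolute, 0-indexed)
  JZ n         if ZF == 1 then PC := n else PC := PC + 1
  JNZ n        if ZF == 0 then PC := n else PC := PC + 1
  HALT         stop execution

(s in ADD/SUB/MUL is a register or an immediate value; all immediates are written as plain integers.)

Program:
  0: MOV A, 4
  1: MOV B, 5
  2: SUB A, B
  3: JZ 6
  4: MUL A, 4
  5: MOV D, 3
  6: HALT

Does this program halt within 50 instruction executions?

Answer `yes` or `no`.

Answer: yes

Derivation:
Step 1: PC=0 exec 'MOV A, 4'. After: A=4 B=0 C=0 D=0 ZF=0 PC=1
Step 2: PC=1 exec 'MOV B, 5'. After: A=4 B=5 C=0 D=0 ZF=0 PC=2
Step 3: PC=2 exec 'SUB A, B'. After: A=-1 B=5 C=0 D=0 ZF=0 PC=3
Step 4: PC=3 exec 'JZ 6'. After: A=-1 B=5 C=0 D=0 ZF=0 PC=4
Step 5: PC=4 exec 'MUL A, 4'. After: A=-4 B=5 C=0 D=0 ZF=0 PC=5
Step 6: PC=5 exec 'MOV D, 3'. After: A=-4 B=5 C=0 D=3 ZF=0 PC=6
Step 7: PC=6 exec 'HALT'. After: A=-4 B=5 C=0 D=3 ZF=0 PC=6 HALTED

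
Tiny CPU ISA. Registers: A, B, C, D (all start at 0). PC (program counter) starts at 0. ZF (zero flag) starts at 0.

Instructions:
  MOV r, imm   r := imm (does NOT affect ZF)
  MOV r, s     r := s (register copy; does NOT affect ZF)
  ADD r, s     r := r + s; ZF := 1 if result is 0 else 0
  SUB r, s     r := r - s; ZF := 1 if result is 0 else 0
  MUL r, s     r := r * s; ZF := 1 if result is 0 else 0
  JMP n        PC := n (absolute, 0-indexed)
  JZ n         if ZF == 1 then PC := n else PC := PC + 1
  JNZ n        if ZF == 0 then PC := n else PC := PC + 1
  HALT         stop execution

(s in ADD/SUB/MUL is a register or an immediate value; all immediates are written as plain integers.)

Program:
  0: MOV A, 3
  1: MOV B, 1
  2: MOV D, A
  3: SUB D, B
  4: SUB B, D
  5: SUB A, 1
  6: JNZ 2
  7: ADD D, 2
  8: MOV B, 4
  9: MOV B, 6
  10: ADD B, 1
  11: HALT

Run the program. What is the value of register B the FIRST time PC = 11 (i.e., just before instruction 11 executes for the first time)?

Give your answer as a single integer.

Step 1: PC=0 exec 'MOV A, 3'. After: A=3 B=0 C=0 D=0 ZF=0 PC=1
Step 2: PC=1 exec 'MOV B, 1'. After: A=3 B=1 C=0 D=0 ZF=0 PC=2
Step 3: PC=2 exec 'MOV D, A'. After: A=3 B=1 C=0 D=3 ZF=0 PC=3
Step 4: PC=3 exec 'SUB D, B'. After: A=3 B=1 C=0 D=2 ZF=0 PC=4
Step 5: PC=4 exec 'SUB B, D'. After: A=3 B=-1 C=0 D=2 ZF=0 PC=5
Step 6: PC=5 exec 'SUB A, 1'. After: A=2 B=-1 C=0 D=2 ZF=0 PC=6
Step 7: PC=6 exec 'JNZ 2'. After: A=2 B=-1 C=0 D=2 ZF=0 PC=2
Step 8: PC=2 exec 'MOV D, A'. After: A=2 B=-1 C=0 D=2 ZF=0 PC=3
Step 9: PC=3 exec 'SUB D, B'. After: A=2 B=-1 C=0 D=3 ZF=0 PC=4
Step 10: PC=4 exec 'SUB B, D'. After: A=2 B=-4 C=0 D=3 ZF=0 PC=5
Step 11: PC=5 exec 'SUB A, 1'. After: A=1 B=-4 C=0 D=3 ZF=0 PC=6
Step 12: PC=6 exec 'JNZ 2'. After: A=1 B=-4 C=0 D=3 ZF=0 PC=2
Step 13: PC=2 exec 'MOV D, A'. After: A=1 B=-4 C=0 D=1 ZF=0 PC=3
Step 14: PC=3 exec 'SUB D, B'. After: A=1 B=-4 C=0 D=5 ZF=0 PC=4
Step 15: PC=4 exec 'SUB B, D'. After: A=1 B=-9 C=0 D=5 ZF=0 PC=5
Step 16: PC=5 exec 'SUB A, 1'. After: A=0 B=-9 C=0 D=5 ZF=1 PC=6
Step 17: PC=6 exec 'JNZ 2'. After: A=0 B=-9 C=0 D=5 ZF=1 PC=7
Step 18: PC=7 exec 'ADD D, 2'. After: A=0 B=-9 C=0 D=7 ZF=0 PC=8
Step 19: PC=8 exec 'MOV B, 4'. After: A=0 B=4 C=0 D=7 ZF=0 PC=9
Step 20: PC=9 exec 'MOV B, 6'. After: A=0 B=6 C=0 D=7 ZF=0 PC=10
Step 21: PC=10 exec 'ADD B, 1'. After: A=0 B=7 C=0 D=7 ZF=0 PC=11
First time PC=11: B=7

7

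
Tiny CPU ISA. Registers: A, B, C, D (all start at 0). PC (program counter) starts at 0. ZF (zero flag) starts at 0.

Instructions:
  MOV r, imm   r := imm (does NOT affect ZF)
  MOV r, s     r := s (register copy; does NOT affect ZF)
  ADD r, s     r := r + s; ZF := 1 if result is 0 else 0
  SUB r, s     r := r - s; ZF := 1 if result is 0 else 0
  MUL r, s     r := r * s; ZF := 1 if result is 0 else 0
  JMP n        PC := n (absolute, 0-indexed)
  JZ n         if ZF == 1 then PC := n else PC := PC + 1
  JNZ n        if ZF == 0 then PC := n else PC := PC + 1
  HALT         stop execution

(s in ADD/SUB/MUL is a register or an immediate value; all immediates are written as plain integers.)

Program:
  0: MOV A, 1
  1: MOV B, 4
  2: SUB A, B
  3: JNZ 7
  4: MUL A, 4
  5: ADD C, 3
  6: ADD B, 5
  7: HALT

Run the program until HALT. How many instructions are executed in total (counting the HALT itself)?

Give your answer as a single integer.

Answer: 5

Derivation:
Step 1: PC=0 exec 'MOV A, 1'. After: A=1 B=0 C=0 D=0 ZF=0 PC=1
Step 2: PC=1 exec 'MOV B, 4'. After: A=1 B=4 C=0 D=0 ZF=0 PC=2
Step 3: PC=2 exec 'SUB A, B'. After: A=-3 B=4 C=0 D=0 ZF=0 PC=3
Step 4: PC=3 exec 'JNZ 7'. After: A=-3 B=4 C=0 D=0 ZF=0 PC=7
Step 5: PC=7 exec 'HALT'. After: A=-3 B=4 C=0 D=0 ZF=0 PC=7 HALTED
Total instructions executed: 5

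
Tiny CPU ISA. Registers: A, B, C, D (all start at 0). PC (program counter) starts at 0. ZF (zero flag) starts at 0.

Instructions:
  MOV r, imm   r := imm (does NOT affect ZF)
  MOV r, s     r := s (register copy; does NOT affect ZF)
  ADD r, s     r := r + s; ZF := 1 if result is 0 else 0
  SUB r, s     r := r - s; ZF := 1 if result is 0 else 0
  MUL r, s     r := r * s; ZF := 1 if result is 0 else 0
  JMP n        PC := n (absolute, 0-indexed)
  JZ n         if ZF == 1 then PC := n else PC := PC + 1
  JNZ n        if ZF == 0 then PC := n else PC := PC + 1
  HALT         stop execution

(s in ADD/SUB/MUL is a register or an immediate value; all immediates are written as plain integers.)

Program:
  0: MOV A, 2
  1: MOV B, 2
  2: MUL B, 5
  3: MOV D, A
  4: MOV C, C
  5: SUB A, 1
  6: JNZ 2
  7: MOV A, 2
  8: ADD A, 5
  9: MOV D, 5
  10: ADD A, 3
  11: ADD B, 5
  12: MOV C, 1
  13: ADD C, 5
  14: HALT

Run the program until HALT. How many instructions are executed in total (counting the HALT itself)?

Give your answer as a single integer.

Step 1: PC=0 exec 'MOV A, 2'. After: A=2 B=0 C=0 D=0 ZF=0 PC=1
Step 2: PC=1 exec 'MOV B, 2'. After: A=2 B=2 C=0 D=0 ZF=0 PC=2
Step 3: PC=2 exec 'MUL B, 5'. After: A=2 B=10 C=0 D=0 ZF=0 PC=3
Step 4: PC=3 exec 'MOV D, A'. After: A=2 B=10 C=0 D=2 ZF=0 PC=4
Step 5: PC=4 exec 'MOV C, C'. After: A=2 B=10 C=0 D=2 ZF=0 PC=5
Step 6: PC=5 exec 'SUB A, 1'. After: A=1 B=10 C=0 D=2 ZF=0 PC=6
Step 7: PC=6 exec 'JNZ 2'. After: A=1 B=10 C=0 D=2 ZF=0 PC=2
Step 8: PC=2 exec 'MUL B, 5'. After: A=1 B=50 C=0 D=2 ZF=0 PC=3
Step 9: PC=3 exec 'MOV D, A'. After: A=1 B=50 C=0 D=1 ZF=0 PC=4
Step 10: PC=4 exec 'MOV C, C'. After: A=1 B=50 C=0 D=1 ZF=0 PC=5
Step 11: PC=5 exec 'SUB A, 1'. After: A=0 B=50 C=0 D=1 ZF=1 PC=6
Step 12: PC=6 exec 'JNZ 2'. After: A=0 B=50 C=0 D=1 ZF=1 PC=7
Step 13: PC=7 exec 'MOV A, 2'. After: A=2 B=50 C=0 D=1 ZF=1 PC=8
Step 14: PC=8 exec 'ADD A, 5'. After: A=7 B=50 C=0 D=1 ZF=0 PC=9
Step 15: PC=9 exec 'MOV D, 5'. After: A=7 B=50 C=0 D=5 ZF=0 PC=10
Step 16: PC=10 exec 'ADD A, 3'. After: A=10 B=50 C=0 D=5 ZF=0 PC=11
Step 17: PC=11 exec 'ADD B, 5'. After: A=10 B=55 C=0 D=5 ZF=0 PC=12
Step 18: PC=12 exec 'MOV C, 1'. After: A=10 B=55 C=1 D=5 ZF=0 PC=13
Step 19: PC=13 exec 'ADD C, 5'. After: A=10 B=55 C=6 D=5 ZF=0 PC=14
Step 20: PC=14 exec 'HALT'. After: A=10 B=55 C=6 D=5 ZF=0 PC=14 HALTED
Total instructions executed: 20

Answer: 20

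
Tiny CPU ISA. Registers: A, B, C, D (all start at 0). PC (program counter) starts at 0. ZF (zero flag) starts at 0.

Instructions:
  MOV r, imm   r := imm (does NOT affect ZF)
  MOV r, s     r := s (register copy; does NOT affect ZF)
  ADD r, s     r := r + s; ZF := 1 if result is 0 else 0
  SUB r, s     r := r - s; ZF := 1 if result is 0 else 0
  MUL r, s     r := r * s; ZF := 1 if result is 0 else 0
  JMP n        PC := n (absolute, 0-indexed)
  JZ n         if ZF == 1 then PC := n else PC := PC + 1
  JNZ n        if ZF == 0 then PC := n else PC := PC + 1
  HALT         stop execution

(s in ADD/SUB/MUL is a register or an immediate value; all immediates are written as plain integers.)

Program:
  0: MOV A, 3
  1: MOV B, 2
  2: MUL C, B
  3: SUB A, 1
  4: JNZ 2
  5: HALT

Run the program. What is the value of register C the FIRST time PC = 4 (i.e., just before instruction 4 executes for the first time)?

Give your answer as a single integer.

Step 1: PC=0 exec 'MOV A, 3'. After: A=3 B=0 C=0 D=0 ZF=0 PC=1
Step 2: PC=1 exec 'MOV B, 2'. After: A=3 B=2 C=0 D=0 ZF=0 PC=2
Step 3: PC=2 exec 'MUL C, B'. After: A=3 B=2 C=0 D=0 ZF=1 PC=3
Step 4: PC=3 exec 'SUB A, 1'. After: A=2 B=2 C=0 D=0 ZF=0 PC=4
First time PC=4: C=0

0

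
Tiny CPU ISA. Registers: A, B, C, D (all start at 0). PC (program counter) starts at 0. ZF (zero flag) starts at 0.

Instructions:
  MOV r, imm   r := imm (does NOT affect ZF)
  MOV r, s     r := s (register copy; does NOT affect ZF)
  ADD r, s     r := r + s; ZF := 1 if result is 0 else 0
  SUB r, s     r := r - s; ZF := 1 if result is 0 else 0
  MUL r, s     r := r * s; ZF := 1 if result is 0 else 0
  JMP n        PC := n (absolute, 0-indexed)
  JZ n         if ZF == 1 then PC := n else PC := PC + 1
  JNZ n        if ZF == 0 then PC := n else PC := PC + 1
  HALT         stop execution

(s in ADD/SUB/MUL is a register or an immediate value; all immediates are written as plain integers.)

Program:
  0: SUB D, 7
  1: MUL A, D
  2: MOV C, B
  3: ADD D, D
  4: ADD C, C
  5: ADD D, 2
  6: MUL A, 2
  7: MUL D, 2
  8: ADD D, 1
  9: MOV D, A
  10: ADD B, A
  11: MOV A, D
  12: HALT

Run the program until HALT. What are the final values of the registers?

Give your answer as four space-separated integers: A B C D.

Step 1: PC=0 exec 'SUB D, 7'. After: A=0 B=0 C=0 D=-7 ZF=0 PC=1
Step 2: PC=1 exec 'MUL A, D'. After: A=0 B=0 C=0 D=-7 ZF=1 PC=2
Step 3: PC=2 exec 'MOV C, B'. After: A=0 B=0 C=0 D=-7 ZF=1 PC=3
Step 4: PC=3 exec 'ADD D, D'. After: A=0 B=0 C=0 D=-14 ZF=0 PC=4
Step 5: PC=4 exec 'ADD C, C'. After: A=0 B=0 C=0 D=-14 ZF=1 PC=5
Step 6: PC=5 exec 'ADD D, 2'. After: A=0 B=0 C=0 D=-12 ZF=0 PC=6
Step 7: PC=6 exec 'MUL A, 2'. After: A=0 B=0 C=0 D=-12 ZF=1 PC=7
Step 8: PC=7 exec 'MUL D, 2'. After: A=0 B=0 C=0 D=-24 ZF=0 PC=8
Step 9: PC=8 exec 'ADD D, 1'. After: A=0 B=0 C=0 D=-23 ZF=0 PC=9
Step 10: PC=9 exec 'MOV D, A'. After: A=0 B=0 C=0 D=0 ZF=0 PC=10
Step 11: PC=10 exec 'ADD B, A'. After: A=0 B=0 C=0 D=0 ZF=1 PC=11
Step 12: PC=11 exec 'MOV A, D'. After: A=0 B=0 C=0 D=0 ZF=1 PC=12
Step 13: PC=12 exec 'HALT'. After: A=0 B=0 C=0 D=0 ZF=1 PC=12 HALTED

Answer: 0 0 0 0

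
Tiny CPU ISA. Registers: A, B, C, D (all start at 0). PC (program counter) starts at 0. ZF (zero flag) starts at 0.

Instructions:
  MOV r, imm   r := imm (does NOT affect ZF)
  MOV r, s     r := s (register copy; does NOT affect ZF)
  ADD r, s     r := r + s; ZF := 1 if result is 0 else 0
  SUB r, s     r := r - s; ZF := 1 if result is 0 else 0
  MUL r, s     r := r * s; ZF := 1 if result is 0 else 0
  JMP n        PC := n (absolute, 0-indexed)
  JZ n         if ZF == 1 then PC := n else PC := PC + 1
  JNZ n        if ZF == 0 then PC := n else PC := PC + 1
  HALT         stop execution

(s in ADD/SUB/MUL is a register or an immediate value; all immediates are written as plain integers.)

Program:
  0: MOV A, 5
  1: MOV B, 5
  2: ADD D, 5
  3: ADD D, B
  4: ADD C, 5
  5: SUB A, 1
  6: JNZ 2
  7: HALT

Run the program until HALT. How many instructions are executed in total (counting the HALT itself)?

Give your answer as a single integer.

Step 1: PC=0 exec 'MOV A, 5'. After: A=5 B=0 C=0 D=0 ZF=0 PC=1
Step 2: PC=1 exec 'MOV B, 5'. After: A=5 B=5 C=0 D=0 ZF=0 PC=2
Step 3: PC=2 exec 'ADD D, 5'. After: A=5 B=5 C=0 D=5 ZF=0 PC=3
Step 4: PC=3 exec 'ADD D, B'. After: A=5 B=5 C=0 D=10 ZF=0 PC=4
Step 5: PC=4 exec 'ADD C, 5'. After: A=5 B=5 C=5 D=10 ZF=0 PC=5
Step 6: PC=5 exec 'SUB A, 1'. After: A=4 B=5 C=5 D=10 ZF=0 PC=6
Step 7: PC=6 exec 'JNZ 2'. After: A=4 B=5 C=5 D=10 ZF=0 PC=2
Step 8: PC=2 exec 'ADD D, 5'. After: A=4 B=5 C=5 D=15 ZF=0 PC=3
Step 9: PC=3 exec 'ADD D, B'. After: A=4 B=5 C=5 D=20 ZF=0 PC=4
Step 10: PC=4 exec 'ADD C, 5'. After: A=4 B=5 C=10 D=20 ZF=0 PC=5
Step 11: PC=5 exec 'SUB A, 1'. After: A=3 B=5 C=10 D=20 ZF=0 PC=6
Step 12: PC=6 exec 'JNZ 2'. After: A=3 B=5 C=10 D=20 ZF=0 PC=2
Step 13: PC=2 exec 'ADD D, 5'. After: A=3 B=5 C=10 D=25 ZF=0 PC=3
Step 14: PC=3 exec 'ADD D, B'. After: A=3 B=5 C=10 D=30 ZF=0 PC=4
Step 15: PC=4 exec 'ADD C, 5'. After: A=3 B=5 C=15 D=30 ZF=0 PC=5
Step 16: PC=5 exec 'SUB A, 1'. After: A=2 B=5 C=15 D=30 ZF=0 PC=6
Step 17: PC=6 exec 'JNZ 2'. After: A=2 B=5 C=15 D=30 ZF=0 PC=2
Step 18: PC=2 exec 'ADD D, 5'. After: A=2 B=5 C=15 D=35 ZF=0 PC=3
Step 19: PC=3 exec 'ADD D, B'. After: A=2 B=5 C=15 D=40 ZF=0 PC=4
Step 20: PC=4 exec 'ADD C, 5'. After: A=2 B=5 C=20 D=40 ZF=0 PC=5
Step 21: PC=5 exec 'SUB A, 1'. After: A=1 B=5 C=20 D=40 ZF=0 PC=6
Step 22: PC=6 exec 'JNZ 2'. After: A=1 B=5 C=20 D=40 ZF=0 PC=2
Step 23: PC=2 exec 'ADD D, 5'. After: A=1 B=5 C=20 D=45 ZF=0 PC=3
Step 24: PC=3 exec 'ADD D, B'. After: A=1 B=5 C=20 D=50 ZF=0 PC=4
Step 25: PC=4 exec 'ADD C, 5'. After: A=1 B=5 C=25 D=50 ZF=0 PC=5
Step 26: PC=5 exec 'SUB A, 1'. After: A=0 B=5 C=25 D=50 ZF=1 PC=6
Step 27: PC=6 exec 'JNZ 2'. After: A=0 B=5 C=25 D=50 ZF=1 PC=7
Step 28: PC=7 exec 'HALT'. After: A=0 B=5 C=25 D=50 ZF=1 PC=7 HALTED
Total instructions executed: 28

Answer: 28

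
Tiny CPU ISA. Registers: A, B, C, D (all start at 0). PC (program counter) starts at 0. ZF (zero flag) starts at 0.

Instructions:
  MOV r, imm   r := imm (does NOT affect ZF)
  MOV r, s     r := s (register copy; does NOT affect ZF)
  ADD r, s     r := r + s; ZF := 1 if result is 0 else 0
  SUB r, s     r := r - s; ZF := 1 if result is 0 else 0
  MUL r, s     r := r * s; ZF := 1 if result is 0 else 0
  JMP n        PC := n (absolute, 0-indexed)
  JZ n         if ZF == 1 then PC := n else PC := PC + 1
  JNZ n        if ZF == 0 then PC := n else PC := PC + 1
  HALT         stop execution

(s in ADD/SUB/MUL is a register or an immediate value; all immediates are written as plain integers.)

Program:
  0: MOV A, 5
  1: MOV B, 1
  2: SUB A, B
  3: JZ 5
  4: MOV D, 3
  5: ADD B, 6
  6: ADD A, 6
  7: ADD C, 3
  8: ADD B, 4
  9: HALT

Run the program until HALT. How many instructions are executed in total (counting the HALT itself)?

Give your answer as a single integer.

Answer: 10

Derivation:
Step 1: PC=0 exec 'MOV A, 5'. After: A=5 B=0 C=0 D=0 ZF=0 PC=1
Step 2: PC=1 exec 'MOV B, 1'. After: A=5 B=1 C=0 D=0 ZF=0 PC=2
Step 3: PC=2 exec 'SUB A, B'. After: A=4 B=1 C=0 D=0 ZF=0 PC=3
Step 4: PC=3 exec 'JZ 5'. After: A=4 B=1 C=0 D=0 ZF=0 PC=4
Step 5: PC=4 exec 'MOV D, 3'. After: A=4 B=1 C=0 D=3 ZF=0 PC=5
Step 6: PC=5 exec 'ADD B, 6'. After: A=4 B=7 C=0 D=3 ZF=0 PC=6
Step 7: PC=6 exec 'ADD A, 6'. After: A=10 B=7 C=0 D=3 ZF=0 PC=7
Step 8: PC=7 exec 'ADD C, 3'. After: A=10 B=7 C=3 D=3 ZF=0 PC=8
Step 9: PC=8 exec 'ADD B, 4'. After: A=10 B=11 C=3 D=3 ZF=0 PC=9
Step 10: PC=9 exec 'HALT'. After: A=10 B=11 C=3 D=3 ZF=0 PC=9 HALTED
Total instructions executed: 10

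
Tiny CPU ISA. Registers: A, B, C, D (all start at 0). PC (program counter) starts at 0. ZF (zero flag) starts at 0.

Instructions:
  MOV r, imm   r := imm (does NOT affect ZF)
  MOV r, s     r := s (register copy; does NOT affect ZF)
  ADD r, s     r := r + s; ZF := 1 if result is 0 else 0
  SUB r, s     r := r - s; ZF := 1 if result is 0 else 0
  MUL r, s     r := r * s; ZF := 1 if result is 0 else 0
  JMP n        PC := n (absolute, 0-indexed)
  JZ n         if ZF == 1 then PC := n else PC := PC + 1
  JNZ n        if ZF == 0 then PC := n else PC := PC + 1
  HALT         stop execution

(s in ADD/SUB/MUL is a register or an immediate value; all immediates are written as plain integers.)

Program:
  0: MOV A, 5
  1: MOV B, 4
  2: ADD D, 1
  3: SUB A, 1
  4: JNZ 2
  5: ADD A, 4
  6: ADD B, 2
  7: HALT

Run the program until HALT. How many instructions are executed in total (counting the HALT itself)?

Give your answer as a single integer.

Answer: 20

Derivation:
Step 1: PC=0 exec 'MOV A, 5'. After: A=5 B=0 C=0 D=0 ZF=0 PC=1
Step 2: PC=1 exec 'MOV B, 4'. After: A=5 B=4 C=0 D=0 ZF=0 PC=2
Step 3: PC=2 exec 'ADD D, 1'. After: A=5 B=4 C=0 D=1 ZF=0 PC=3
Step 4: PC=3 exec 'SUB A, 1'. After: A=4 B=4 C=0 D=1 ZF=0 PC=4
Step 5: PC=4 exec 'JNZ 2'. After: A=4 B=4 C=0 D=1 ZF=0 PC=2
Step 6: PC=2 exec 'ADD D, 1'. After: A=4 B=4 C=0 D=2 ZF=0 PC=3
Step 7: PC=3 exec 'SUB A, 1'. After: A=3 B=4 C=0 D=2 ZF=0 PC=4
Step 8: PC=4 exec 'JNZ 2'. After: A=3 B=4 C=0 D=2 ZF=0 PC=2
Step 9: PC=2 exec 'ADD D, 1'. After: A=3 B=4 C=0 D=3 ZF=0 PC=3
Step 10: PC=3 exec 'SUB A, 1'. After: A=2 B=4 C=0 D=3 ZF=0 PC=4
Step 11: PC=4 exec 'JNZ 2'. After: A=2 B=4 C=0 D=3 ZF=0 PC=2
Step 12: PC=2 exec 'ADD D, 1'. After: A=2 B=4 C=0 D=4 ZF=0 PC=3
Step 13: PC=3 exec 'SUB A, 1'. After: A=1 B=4 C=0 D=4 ZF=0 PC=4
Step 14: PC=4 exec 'JNZ 2'. After: A=1 B=4 C=0 D=4 ZF=0 PC=2
Step 15: PC=2 exec 'ADD D, 1'. After: A=1 B=4 C=0 D=5 ZF=0 PC=3
Step 16: PC=3 exec 'SUB A, 1'. After: A=0 B=4 C=0 D=5 ZF=1 PC=4
Step 17: PC=4 exec 'JNZ 2'. After: A=0 B=4 C=0 D=5 ZF=1 PC=5
Step 18: PC=5 exec 'ADD A, 4'. After: A=4 B=4 C=0 D=5 ZF=0 PC=6
Step 19: PC=6 exec 'ADD B, 2'. After: A=4 B=6 C=0 D=5 ZF=0 PC=7
Step 20: PC=7 exec 'HALT'. After: A=4 B=6 C=0 D=5 ZF=0 PC=7 HALTED
Total instructions executed: 20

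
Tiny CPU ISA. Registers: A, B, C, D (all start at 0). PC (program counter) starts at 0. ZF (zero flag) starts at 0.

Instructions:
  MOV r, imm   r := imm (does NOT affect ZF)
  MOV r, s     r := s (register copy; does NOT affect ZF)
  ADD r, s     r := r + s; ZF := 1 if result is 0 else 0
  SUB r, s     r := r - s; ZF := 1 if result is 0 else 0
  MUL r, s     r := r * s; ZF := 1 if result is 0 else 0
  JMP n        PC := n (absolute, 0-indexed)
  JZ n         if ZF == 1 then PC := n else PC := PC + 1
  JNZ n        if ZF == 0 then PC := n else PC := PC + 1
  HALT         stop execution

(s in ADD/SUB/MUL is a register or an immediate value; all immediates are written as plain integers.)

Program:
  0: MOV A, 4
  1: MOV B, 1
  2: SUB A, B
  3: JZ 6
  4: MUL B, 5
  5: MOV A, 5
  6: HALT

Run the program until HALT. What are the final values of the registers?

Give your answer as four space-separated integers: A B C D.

Answer: 5 5 0 0

Derivation:
Step 1: PC=0 exec 'MOV A, 4'. After: A=4 B=0 C=0 D=0 ZF=0 PC=1
Step 2: PC=1 exec 'MOV B, 1'. After: A=4 B=1 C=0 D=0 ZF=0 PC=2
Step 3: PC=2 exec 'SUB A, B'. After: A=3 B=1 C=0 D=0 ZF=0 PC=3
Step 4: PC=3 exec 'JZ 6'. After: A=3 B=1 C=0 D=0 ZF=0 PC=4
Step 5: PC=4 exec 'MUL B, 5'. After: A=3 B=5 C=0 D=0 ZF=0 PC=5
Step 6: PC=5 exec 'MOV A, 5'. After: A=5 B=5 C=0 D=0 ZF=0 PC=6
Step 7: PC=6 exec 'HALT'. After: A=5 B=5 C=0 D=0 ZF=0 PC=6 HALTED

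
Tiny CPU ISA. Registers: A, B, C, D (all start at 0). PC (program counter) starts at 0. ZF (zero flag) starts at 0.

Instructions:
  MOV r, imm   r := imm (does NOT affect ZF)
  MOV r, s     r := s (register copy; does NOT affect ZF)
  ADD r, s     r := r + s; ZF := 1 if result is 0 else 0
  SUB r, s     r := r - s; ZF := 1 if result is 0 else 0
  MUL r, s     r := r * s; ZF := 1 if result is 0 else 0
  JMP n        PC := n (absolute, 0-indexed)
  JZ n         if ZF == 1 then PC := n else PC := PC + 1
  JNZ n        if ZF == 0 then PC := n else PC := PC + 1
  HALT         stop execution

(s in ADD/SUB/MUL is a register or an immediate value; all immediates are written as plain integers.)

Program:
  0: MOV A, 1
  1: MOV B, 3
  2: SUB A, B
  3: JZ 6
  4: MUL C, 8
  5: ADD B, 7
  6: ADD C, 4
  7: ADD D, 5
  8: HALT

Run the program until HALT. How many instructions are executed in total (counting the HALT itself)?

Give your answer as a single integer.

Answer: 9

Derivation:
Step 1: PC=0 exec 'MOV A, 1'. After: A=1 B=0 C=0 D=0 ZF=0 PC=1
Step 2: PC=1 exec 'MOV B, 3'. After: A=1 B=3 C=0 D=0 ZF=0 PC=2
Step 3: PC=2 exec 'SUB A, B'. After: A=-2 B=3 C=0 D=0 ZF=0 PC=3
Step 4: PC=3 exec 'JZ 6'. After: A=-2 B=3 C=0 D=0 ZF=0 PC=4
Step 5: PC=4 exec 'MUL C, 8'. After: A=-2 B=3 C=0 D=0 ZF=1 PC=5
Step 6: PC=5 exec 'ADD B, 7'. After: A=-2 B=10 C=0 D=0 ZF=0 PC=6
Step 7: PC=6 exec 'ADD C, 4'. After: A=-2 B=10 C=4 D=0 ZF=0 PC=7
Step 8: PC=7 exec 'ADD D, 5'. After: A=-2 B=10 C=4 D=5 ZF=0 PC=8
Step 9: PC=8 exec 'HALT'. After: A=-2 B=10 C=4 D=5 ZF=0 PC=8 HALTED
Total instructions executed: 9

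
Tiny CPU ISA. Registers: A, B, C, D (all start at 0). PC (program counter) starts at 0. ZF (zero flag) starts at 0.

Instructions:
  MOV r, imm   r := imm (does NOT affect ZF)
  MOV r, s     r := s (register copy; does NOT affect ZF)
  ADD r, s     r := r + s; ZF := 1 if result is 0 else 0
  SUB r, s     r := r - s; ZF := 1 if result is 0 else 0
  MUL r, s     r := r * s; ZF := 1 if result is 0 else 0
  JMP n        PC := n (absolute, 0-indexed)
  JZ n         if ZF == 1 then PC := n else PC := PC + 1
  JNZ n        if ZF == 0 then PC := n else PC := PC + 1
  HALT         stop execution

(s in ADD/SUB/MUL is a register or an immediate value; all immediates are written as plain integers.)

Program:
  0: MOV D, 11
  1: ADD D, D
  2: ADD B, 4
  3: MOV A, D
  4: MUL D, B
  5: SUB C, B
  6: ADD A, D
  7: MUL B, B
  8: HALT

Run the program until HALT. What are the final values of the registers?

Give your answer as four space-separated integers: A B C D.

Step 1: PC=0 exec 'MOV D, 11'. After: A=0 B=0 C=0 D=11 ZF=0 PC=1
Step 2: PC=1 exec 'ADD D, D'. After: A=0 B=0 C=0 D=22 ZF=0 PC=2
Step 3: PC=2 exec 'ADD B, 4'. After: A=0 B=4 C=0 D=22 ZF=0 PC=3
Step 4: PC=3 exec 'MOV A, D'. After: A=22 B=4 C=0 D=22 ZF=0 PC=4
Step 5: PC=4 exec 'MUL D, B'. After: A=22 B=4 C=0 D=88 ZF=0 PC=5
Step 6: PC=5 exec 'SUB C, B'. After: A=22 B=4 C=-4 D=88 ZF=0 PC=6
Step 7: PC=6 exec 'ADD A, D'. After: A=110 B=4 C=-4 D=88 ZF=0 PC=7
Step 8: PC=7 exec 'MUL B, B'. After: A=110 B=16 C=-4 D=88 ZF=0 PC=8
Step 9: PC=8 exec 'HALT'. After: A=110 B=16 C=-4 D=88 ZF=0 PC=8 HALTED

Answer: 110 16 -4 88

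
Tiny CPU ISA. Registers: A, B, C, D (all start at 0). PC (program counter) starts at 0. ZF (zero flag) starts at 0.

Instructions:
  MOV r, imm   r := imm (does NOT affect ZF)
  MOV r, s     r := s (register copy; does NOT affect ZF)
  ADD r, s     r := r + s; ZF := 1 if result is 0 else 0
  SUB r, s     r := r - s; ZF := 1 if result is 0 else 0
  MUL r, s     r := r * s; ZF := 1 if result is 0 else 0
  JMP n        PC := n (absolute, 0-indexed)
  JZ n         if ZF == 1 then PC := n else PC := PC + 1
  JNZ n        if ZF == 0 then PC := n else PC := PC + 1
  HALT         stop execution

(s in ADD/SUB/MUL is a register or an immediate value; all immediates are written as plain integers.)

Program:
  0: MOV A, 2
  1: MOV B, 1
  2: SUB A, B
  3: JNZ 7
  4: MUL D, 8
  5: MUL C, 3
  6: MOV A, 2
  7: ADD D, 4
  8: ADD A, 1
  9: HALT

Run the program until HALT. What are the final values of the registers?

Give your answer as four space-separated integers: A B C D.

Answer: 2 1 0 4

Derivation:
Step 1: PC=0 exec 'MOV A, 2'. After: A=2 B=0 C=0 D=0 ZF=0 PC=1
Step 2: PC=1 exec 'MOV B, 1'. After: A=2 B=1 C=0 D=0 ZF=0 PC=2
Step 3: PC=2 exec 'SUB A, B'. After: A=1 B=1 C=0 D=0 ZF=0 PC=3
Step 4: PC=3 exec 'JNZ 7'. After: A=1 B=1 C=0 D=0 ZF=0 PC=7
Step 5: PC=7 exec 'ADD D, 4'. After: A=1 B=1 C=0 D=4 ZF=0 PC=8
Step 6: PC=8 exec 'ADD A, 1'. After: A=2 B=1 C=0 D=4 ZF=0 PC=9
Step 7: PC=9 exec 'HALT'. After: A=2 B=1 C=0 D=4 ZF=0 PC=9 HALTED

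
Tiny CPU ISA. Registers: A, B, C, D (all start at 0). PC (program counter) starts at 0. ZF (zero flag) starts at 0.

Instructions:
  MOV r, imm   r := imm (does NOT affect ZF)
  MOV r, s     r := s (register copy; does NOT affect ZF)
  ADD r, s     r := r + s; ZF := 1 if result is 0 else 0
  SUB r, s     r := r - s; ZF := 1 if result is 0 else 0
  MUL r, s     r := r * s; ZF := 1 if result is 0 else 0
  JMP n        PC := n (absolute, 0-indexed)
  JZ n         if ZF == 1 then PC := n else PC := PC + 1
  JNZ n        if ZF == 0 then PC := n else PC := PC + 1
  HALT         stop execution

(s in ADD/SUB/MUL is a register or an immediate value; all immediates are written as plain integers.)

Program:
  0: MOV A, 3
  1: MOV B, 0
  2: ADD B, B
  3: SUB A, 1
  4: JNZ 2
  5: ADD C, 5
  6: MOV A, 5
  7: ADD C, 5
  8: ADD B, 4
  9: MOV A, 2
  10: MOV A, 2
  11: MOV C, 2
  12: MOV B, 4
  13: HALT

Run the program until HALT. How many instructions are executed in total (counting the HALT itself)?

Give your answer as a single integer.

Step 1: PC=0 exec 'MOV A, 3'. After: A=3 B=0 C=0 D=0 ZF=0 PC=1
Step 2: PC=1 exec 'MOV B, 0'. After: A=3 B=0 C=0 D=0 ZF=0 PC=2
Step 3: PC=2 exec 'ADD B, B'. After: A=3 B=0 C=0 D=0 ZF=1 PC=3
Step 4: PC=3 exec 'SUB A, 1'. After: A=2 B=0 C=0 D=0 ZF=0 PC=4
Step 5: PC=4 exec 'JNZ 2'. After: A=2 B=0 C=0 D=0 ZF=0 PC=2
Step 6: PC=2 exec 'ADD B, B'. After: A=2 B=0 C=0 D=0 ZF=1 PC=3
Step 7: PC=3 exec 'SUB A, 1'. After: A=1 B=0 C=0 D=0 ZF=0 PC=4
Step 8: PC=4 exec 'JNZ 2'. After: A=1 B=0 C=0 D=0 ZF=0 PC=2
Step 9: PC=2 exec 'ADD B, B'. After: A=1 B=0 C=0 D=0 ZF=1 PC=3
Step 10: PC=3 exec 'SUB A, 1'. After: A=0 B=0 C=0 D=0 ZF=1 PC=4
Step 11: PC=4 exec 'JNZ 2'. After: A=0 B=0 C=0 D=0 ZF=1 PC=5
Step 12: PC=5 exec 'ADD C, 5'. After: A=0 B=0 C=5 D=0 ZF=0 PC=6
Step 13: PC=6 exec 'MOV A, 5'. After: A=5 B=0 C=5 D=0 ZF=0 PC=7
Step 14: PC=7 exec 'ADD C, 5'. After: A=5 B=0 C=10 D=0 ZF=0 PC=8
Step 15: PC=8 exec 'ADD B, 4'. After: A=5 B=4 C=10 D=0 ZF=0 PC=9
Step 16: PC=9 exec 'MOV A, 2'. After: A=2 B=4 C=10 D=0 ZF=0 PC=10
Step 17: PC=10 exec 'MOV A, 2'. After: A=2 B=4 C=10 D=0 ZF=0 PC=11
Step 18: PC=11 exec 'MOV C, 2'. After: A=2 B=4 C=2 D=0 ZF=0 PC=12
Step 19: PC=12 exec 'MOV B, 4'. After: A=2 B=4 C=2 D=0 ZF=0 PC=13
Step 20: PC=13 exec 'HALT'. After: A=2 B=4 C=2 D=0 ZF=0 PC=13 HALTED
Total instructions executed: 20

Answer: 20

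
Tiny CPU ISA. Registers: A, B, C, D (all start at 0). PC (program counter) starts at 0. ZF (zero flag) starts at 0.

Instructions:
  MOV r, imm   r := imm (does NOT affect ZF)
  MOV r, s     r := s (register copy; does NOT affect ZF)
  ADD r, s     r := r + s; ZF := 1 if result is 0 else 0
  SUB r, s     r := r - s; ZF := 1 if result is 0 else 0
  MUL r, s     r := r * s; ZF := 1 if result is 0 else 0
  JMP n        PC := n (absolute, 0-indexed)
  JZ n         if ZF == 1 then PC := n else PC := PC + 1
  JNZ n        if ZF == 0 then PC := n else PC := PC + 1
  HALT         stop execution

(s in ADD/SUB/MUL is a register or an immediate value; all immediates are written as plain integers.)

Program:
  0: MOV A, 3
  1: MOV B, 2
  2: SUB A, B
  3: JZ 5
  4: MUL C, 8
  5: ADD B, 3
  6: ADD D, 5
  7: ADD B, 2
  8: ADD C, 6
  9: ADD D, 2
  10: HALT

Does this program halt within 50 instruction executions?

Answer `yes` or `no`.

Step 1: PC=0 exec 'MOV A, 3'. After: A=3 B=0 C=0 D=0 ZF=0 PC=1
Step 2: PC=1 exec 'MOV B, 2'. After: A=3 B=2 C=0 D=0 ZF=0 PC=2
Step 3: PC=2 exec 'SUB A, B'. After: A=1 B=2 C=0 D=0 ZF=0 PC=3
Step 4: PC=3 exec 'JZ 5'. After: A=1 B=2 C=0 D=0 ZF=0 PC=4
Step 5: PC=4 exec 'MUL C, 8'. After: A=1 B=2 C=0 D=0 ZF=1 PC=5
Step 6: PC=5 exec 'ADD B, 3'. After: A=1 B=5 C=0 D=0 ZF=0 PC=6
Step 7: PC=6 exec 'ADD D, 5'. After: A=1 B=5 C=0 D=5 ZF=0 PC=7
Step 8: PC=7 exec 'ADD B, 2'. After: A=1 B=7 C=0 D=5 ZF=0 PC=8
Step 9: PC=8 exec 'ADD C, 6'. After: A=1 B=7 C=6 D=5 ZF=0 PC=9
Step 10: PC=9 exec 'ADD D, 2'. After: A=1 B=7 C=6 D=7 ZF=0 PC=10
Step 11: PC=10 exec 'HALT'. After: A=1 B=7 C=6 D=7 ZF=0 PC=10 HALTED

Answer: yes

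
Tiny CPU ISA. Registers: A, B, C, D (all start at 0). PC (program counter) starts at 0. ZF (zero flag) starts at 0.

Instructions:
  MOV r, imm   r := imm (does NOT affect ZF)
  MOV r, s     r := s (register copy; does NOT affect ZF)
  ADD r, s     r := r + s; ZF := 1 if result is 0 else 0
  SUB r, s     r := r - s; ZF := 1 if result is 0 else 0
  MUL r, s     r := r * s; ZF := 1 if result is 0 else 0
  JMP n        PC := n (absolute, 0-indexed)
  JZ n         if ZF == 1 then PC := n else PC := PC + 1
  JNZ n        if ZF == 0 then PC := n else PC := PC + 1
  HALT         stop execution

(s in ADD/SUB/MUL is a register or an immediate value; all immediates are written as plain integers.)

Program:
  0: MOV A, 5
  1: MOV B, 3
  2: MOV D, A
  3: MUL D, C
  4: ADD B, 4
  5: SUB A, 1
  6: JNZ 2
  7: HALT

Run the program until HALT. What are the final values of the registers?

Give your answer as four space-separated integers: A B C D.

Answer: 0 23 0 0

Derivation:
Step 1: PC=0 exec 'MOV A, 5'. After: A=5 B=0 C=0 D=0 ZF=0 PC=1
Step 2: PC=1 exec 'MOV B, 3'. After: A=5 B=3 C=0 D=0 ZF=0 PC=2
Step 3: PC=2 exec 'MOV D, A'. After: A=5 B=3 C=0 D=5 ZF=0 PC=3
Step 4: PC=3 exec 'MUL D, C'. After: A=5 B=3 C=0 D=0 ZF=1 PC=4
Step 5: PC=4 exec 'ADD B, 4'. After: A=5 B=7 C=0 D=0 ZF=0 PC=5
Step 6: PC=5 exec 'SUB A, 1'. After: A=4 B=7 C=0 D=0 ZF=0 PC=6
Step 7: PC=6 exec 'JNZ 2'. After: A=4 B=7 C=0 D=0 ZF=0 PC=2
Step 8: PC=2 exec 'MOV D, A'. After: A=4 B=7 C=0 D=4 ZF=0 PC=3
Step 9: PC=3 exec 'MUL D, C'. After: A=4 B=7 C=0 D=0 ZF=1 PC=4
Step 10: PC=4 exec 'ADD B, 4'. After: A=4 B=11 C=0 D=0 ZF=0 PC=5
Step 11: PC=5 exec 'SUB A, 1'. After: A=3 B=11 C=0 D=0 ZF=0 PC=6
Step 12: PC=6 exec 'JNZ 2'. After: A=3 B=11 C=0 D=0 ZF=0 PC=2
Step 13: PC=2 exec 'MOV D, A'. After: A=3 B=11 C=0 D=3 ZF=0 PC=3
Step 14: PC=3 exec 'MUL D, C'. After: A=3 B=11 C=0 D=0 ZF=1 PC=4
Step 15: PC=4 exec 'ADD B, 4'. After: A=3 B=15 C=0 D=0 ZF=0 PC=5
Step 16: PC=5 exec 'SUB A, 1'. After: A=2 B=15 C=0 D=0 ZF=0 PC=6
Step 17: PC=6 exec 'JNZ 2'. After: A=2 B=15 C=0 D=0 ZF=0 PC=2
Step 18: PC=2 exec 'MOV D, A'. After: A=2 B=15 C=0 D=2 ZF=0 PC=3
Step 19: PC=3 exec 'MUL D, C'. After: A=2 B=15 C=0 D=0 ZF=1 PC=4
Step 20: PC=4 exec 'ADD B, 4'. After: A=2 B=19 C=0 D=0 ZF=0 PC=5
Step 21: PC=5 exec 'SUB A, 1'. After: A=1 B=19 C=0 D=0 ZF=0 PC=6
Step 22: PC=6 exec 'JNZ 2'. After: A=1 B=19 C=0 D=0 ZF=0 PC=2
Step 23: PC=2 exec 'MOV D, A'. After: A=1 B=19 C=0 D=1 ZF=0 PC=3
Step 24: PC=3 exec 'MUL D, C'. After: A=1 B=19 C=0 D=0 ZF=1 PC=4
Step 25: PC=4 exec 'ADD B, 4'. After: A=1 B=23 C=0 D=0 ZF=0 PC=5
Step 26: PC=5 exec 'SUB A, 1'. After: A=0 B=23 C=0 D=0 ZF=1 PC=6
Step 27: PC=6 exec 'JNZ 2'. After: A=0 B=23 C=0 D=0 ZF=1 PC=7
Step 28: PC=7 exec 'HALT'. After: A=0 B=23 C=0 D=0 ZF=1 PC=7 HALTED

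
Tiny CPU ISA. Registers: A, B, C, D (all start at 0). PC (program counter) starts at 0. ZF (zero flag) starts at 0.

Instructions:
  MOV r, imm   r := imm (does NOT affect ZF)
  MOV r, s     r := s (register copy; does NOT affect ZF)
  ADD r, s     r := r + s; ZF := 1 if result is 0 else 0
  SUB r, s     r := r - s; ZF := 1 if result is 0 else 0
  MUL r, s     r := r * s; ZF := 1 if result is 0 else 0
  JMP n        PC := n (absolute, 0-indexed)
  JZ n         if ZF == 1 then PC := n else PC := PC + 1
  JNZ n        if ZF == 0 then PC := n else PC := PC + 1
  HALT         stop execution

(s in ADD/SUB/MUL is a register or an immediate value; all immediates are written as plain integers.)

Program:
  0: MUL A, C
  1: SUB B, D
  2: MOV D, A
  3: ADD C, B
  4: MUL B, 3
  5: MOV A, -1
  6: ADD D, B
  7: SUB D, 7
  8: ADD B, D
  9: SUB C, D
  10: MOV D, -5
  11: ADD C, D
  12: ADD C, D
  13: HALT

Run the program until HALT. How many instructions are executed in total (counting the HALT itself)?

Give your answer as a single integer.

Step 1: PC=0 exec 'MUL A, C'. After: A=0 B=0 C=0 D=0 ZF=1 PC=1
Step 2: PC=1 exec 'SUB B, D'. After: A=0 B=0 C=0 D=0 ZF=1 PC=2
Step 3: PC=2 exec 'MOV D, A'. After: A=0 B=0 C=0 D=0 ZF=1 PC=3
Step 4: PC=3 exec 'ADD C, B'. After: A=0 B=0 C=0 D=0 ZF=1 PC=4
Step 5: PC=4 exec 'MUL B, 3'. After: A=0 B=0 C=0 D=0 ZF=1 PC=5
Step 6: PC=5 exec 'MOV A, -1'. After: A=-1 B=0 C=0 D=0 ZF=1 PC=6
Step 7: PC=6 exec 'ADD D, B'. After: A=-1 B=0 C=0 D=0 ZF=1 PC=7
Step 8: PC=7 exec 'SUB D, 7'. After: A=-1 B=0 C=0 D=-7 ZF=0 PC=8
Step 9: PC=8 exec 'ADD B, D'. After: A=-1 B=-7 C=0 D=-7 ZF=0 PC=9
Step 10: PC=9 exec 'SUB C, D'. After: A=-1 B=-7 C=7 D=-7 ZF=0 PC=10
Step 11: PC=10 exec 'MOV D, -5'. After: A=-1 B=-7 C=7 D=-5 ZF=0 PC=11
Step 12: PC=11 exec 'ADD C, D'. After: A=-1 B=-7 C=2 D=-5 ZF=0 PC=12
Step 13: PC=12 exec 'ADD C, D'. After: A=-1 B=-7 C=-3 D=-5 ZF=0 PC=13
Step 14: PC=13 exec 'HALT'. After: A=-1 B=-7 C=-3 D=-5 ZF=0 PC=13 HALTED
Total instructions executed: 14

Answer: 14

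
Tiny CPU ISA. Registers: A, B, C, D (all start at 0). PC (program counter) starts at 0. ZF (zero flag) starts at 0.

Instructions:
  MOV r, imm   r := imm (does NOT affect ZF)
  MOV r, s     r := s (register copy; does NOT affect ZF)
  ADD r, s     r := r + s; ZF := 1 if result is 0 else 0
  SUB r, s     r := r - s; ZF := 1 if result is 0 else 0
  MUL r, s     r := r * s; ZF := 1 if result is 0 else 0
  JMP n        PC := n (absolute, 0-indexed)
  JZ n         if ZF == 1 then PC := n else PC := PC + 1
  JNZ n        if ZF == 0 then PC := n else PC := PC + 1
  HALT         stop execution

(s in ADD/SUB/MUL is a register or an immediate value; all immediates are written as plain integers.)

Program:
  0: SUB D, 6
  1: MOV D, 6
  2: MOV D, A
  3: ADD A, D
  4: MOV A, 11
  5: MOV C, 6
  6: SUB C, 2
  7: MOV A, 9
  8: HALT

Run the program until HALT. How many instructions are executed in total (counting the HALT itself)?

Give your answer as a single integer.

Step 1: PC=0 exec 'SUB D, 6'. After: A=0 B=0 C=0 D=-6 ZF=0 PC=1
Step 2: PC=1 exec 'MOV D, 6'. After: A=0 B=0 C=0 D=6 ZF=0 PC=2
Step 3: PC=2 exec 'MOV D, A'. After: A=0 B=0 C=0 D=0 ZF=0 PC=3
Step 4: PC=3 exec 'ADD A, D'. After: A=0 B=0 C=0 D=0 ZF=1 PC=4
Step 5: PC=4 exec 'MOV A, 11'. After: A=11 B=0 C=0 D=0 ZF=1 PC=5
Step 6: PC=5 exec 'MOV C, 6'. After: A=11 B=0 C=6 D=0 ZF=1 PC=6
Step 7: PC=6 exec 'SUB C, 2'. After: A=11 B=0 C=4 D=0 ZF=0 PC=7
Step 8: PC=7 exec 'MOV A, 9'. After: A=9 B=0 C=4 D=0 ZF=0 PC=8
Step 9: PC=8 exec 'HALT'. After: A=9 B=0 C=4 D=0 ZF=0 PC=8 HALTED
Total instructions executed: 9

Answer: 9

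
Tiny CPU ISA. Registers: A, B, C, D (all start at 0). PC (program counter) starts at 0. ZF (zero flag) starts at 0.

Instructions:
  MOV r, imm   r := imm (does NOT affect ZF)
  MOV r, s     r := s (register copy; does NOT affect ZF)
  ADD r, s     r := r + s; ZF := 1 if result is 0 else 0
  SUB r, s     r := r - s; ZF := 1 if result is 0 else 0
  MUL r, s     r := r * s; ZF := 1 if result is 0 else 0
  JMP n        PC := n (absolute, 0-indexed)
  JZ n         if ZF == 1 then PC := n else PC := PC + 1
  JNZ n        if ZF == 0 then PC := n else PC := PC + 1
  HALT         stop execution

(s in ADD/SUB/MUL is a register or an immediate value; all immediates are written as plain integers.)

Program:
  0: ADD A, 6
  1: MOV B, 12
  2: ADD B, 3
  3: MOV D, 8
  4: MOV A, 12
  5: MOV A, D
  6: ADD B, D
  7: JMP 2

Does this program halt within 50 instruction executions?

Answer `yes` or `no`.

Step 1: PC=0 exec 'ADD A, 6'. After: A=6 B=0 C=0 D=0 ZF=0 PC=1
Step 2: PC=1 exec 'MOV B, 12'. After: A=6 B=12 C=0 D=0 ZF=0 PC=2
Step 3: PC=2 exec 'ADD B, 3'. After: A=6 B=15 C=0 D=0 ZF=0 PC=3
Step 4: PC=3 exec 'MOV D, 8'. After: A=6 B=15 C=0 D=8 ZF=0 PC=4
Step 5: PC=4 exec 'MOV A, 12'. After: A=12 B=15 C=0 D=8 ZF=0 PC=5
Step 6: PC=5 exec 'MOV A, D'. After: A=8 B=15 C=0 D=8 ZF=0 PC=6
Step 7: PC=6 exec 'ADD B, D'. After: A=8 B=23 C=0 D=8 ZF=0 PC=7
Step 8: PC=7 exec 'JMP 2'. After: A=8 B=23 C=0 D=8 ZF=0 PC=2
Step 9: PC=2 exec 'ADD B, 3'. After: A=8 B=26 C=0 D=8 ZF=0 PC=3
Step 10: PC=3 exec 'MOV D, 8'. After: A=8 B=26 C=0 D=8 ZF=0 PC=4
Step 11: PC=4 exec 'MOV A, 12'. After: A=12 B=26 C=0 D=8 ZF=0 PC=5
Step 12: PC=5 exec 'MOV A, D'. After: A=8 B=26 C=0 D=8 ZF=0 PC=6
Step 13: PC=6 exec 'ADD B, D'. After: A=8 B=34 C=0 D=8 ZF=0 PC=7
Step 14: PC=7 exec 'JMP 2'. After: A=8 B=34 C=0 D=8 ZF=0 PC=2
Step 15: PC=2 exec 'ADD B, 3'. After: A=8 B=37 C=0 D=8 ZF=0 PC=3
After 50 steps: not halted. PC revisits the same instructions with no path to HALT; will never halt.

Answer: no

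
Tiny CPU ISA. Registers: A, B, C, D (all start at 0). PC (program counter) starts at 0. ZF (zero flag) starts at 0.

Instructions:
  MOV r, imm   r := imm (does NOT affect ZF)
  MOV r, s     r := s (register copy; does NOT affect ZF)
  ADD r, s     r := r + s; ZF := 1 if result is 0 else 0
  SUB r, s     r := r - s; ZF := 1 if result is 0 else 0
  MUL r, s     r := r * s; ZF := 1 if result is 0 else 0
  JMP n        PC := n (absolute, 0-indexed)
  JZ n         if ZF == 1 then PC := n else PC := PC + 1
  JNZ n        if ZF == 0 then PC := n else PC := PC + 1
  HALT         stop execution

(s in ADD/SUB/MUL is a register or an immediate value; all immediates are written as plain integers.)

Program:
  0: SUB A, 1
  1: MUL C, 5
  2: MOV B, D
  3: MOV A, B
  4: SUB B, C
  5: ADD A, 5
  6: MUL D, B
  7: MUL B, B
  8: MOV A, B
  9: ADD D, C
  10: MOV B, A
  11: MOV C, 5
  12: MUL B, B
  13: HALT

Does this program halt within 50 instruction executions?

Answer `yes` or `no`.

Answer: yes

Derivation:
Step 1: PC=0 exec 'SUB A, 1'. After: A=-1 B=0 C=0 D=0 ZF=0 PC=1
Step 2: PC=1 exec 'MUL C, 5'. After: A=-1 B=0 C=0 D=0 ZF=1 PC=2
Step 3: PC=2 exec 'MOV B, D'. After: A=-1 B=0 C=0 D=0 ZF=1 PC=3
Step 4: PC=3 exec 'MOV A, B'. After: A=0 B=0 C=0 D=0 ZF=1 PC=4
Step 5: PC=4 exec 'SUB B, C'. After: A=0 B=0 C=0 D=0 ZF=1 PC=5
Step 6: PC=5 exec 'ADD A, 5'. After: A=5 B=0 C=0 D=0 ZF=0 PC=6
Step 7: PC=6 exec 'MUL D, B'. After: A=5 B=0 C=0 D=0 ZF=1 PC=7
Step 8: PC=7 exec 'MUL B, B'. After: A=5 B=0 C=0 D=0 ZF=1 PC=8
Step 9: PC=8 exec 'MOV A, B'. After: A=0 B=0 C=0 D=0 ZF=1 PC=9
Step 10: PC=9 exec 'ADD D, C'. After: A=0 B=0 C=0 D=0 ZF=1 PC=10
Step 11: PC=10 exec 'MOV B, A'. After: A=0 B=0 C=0 D=0 ZF=1 PC=11
Step 12: PC=11 exec 'MOV C, 5'. After: A=0 B=0 C=5 D=0 ZF=1 PC=12
Step 13: PC=12 exec 'MUL B, B'. After: A=0 B=0 C=5 D=0 ZF=1 PC=13
Step 14: PC=13 exec 'HALT'. After: A=0 B=0 C=5 D=0 ZF=1 PC=13 HALTED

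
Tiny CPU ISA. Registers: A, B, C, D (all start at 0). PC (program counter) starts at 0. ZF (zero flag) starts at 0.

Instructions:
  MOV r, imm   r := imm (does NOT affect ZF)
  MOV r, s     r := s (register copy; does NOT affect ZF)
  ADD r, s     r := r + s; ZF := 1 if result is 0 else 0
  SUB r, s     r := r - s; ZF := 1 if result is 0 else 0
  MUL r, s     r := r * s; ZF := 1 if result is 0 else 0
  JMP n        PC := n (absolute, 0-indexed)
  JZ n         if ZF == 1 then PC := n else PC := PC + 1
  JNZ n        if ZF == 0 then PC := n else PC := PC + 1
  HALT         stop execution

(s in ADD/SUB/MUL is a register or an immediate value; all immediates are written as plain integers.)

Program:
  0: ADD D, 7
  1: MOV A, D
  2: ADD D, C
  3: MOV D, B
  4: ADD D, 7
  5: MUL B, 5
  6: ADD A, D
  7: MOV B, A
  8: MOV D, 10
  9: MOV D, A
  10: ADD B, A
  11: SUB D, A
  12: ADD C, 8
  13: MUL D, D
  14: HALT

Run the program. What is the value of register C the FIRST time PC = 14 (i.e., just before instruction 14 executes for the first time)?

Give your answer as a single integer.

Step 1: PC=0 exec 'ADD D, 7'. After: A=0 B=0 C=0 D=7 ZF=0 PC=1
Step 2: PC=1 exec 'MOV A, D'. After: A=7 B=0 C=0 D=7 ZF=0 PC=2
Step 3: PC=2 exec 'ADD D, C'. After: A=7 B=0 C=0 D=7 ZF=0 PC=3
Step 4: PC=3 exec 'MOV D, B'. After: A=7 B=0 C=0 D=0 ZF=0 PC=4
Step 5: PC=4 exec 'ADD D, 7'. After: A=7 B=0 C=0 D=7 ZF=0 PC=5
Step 6: PC=5 exec 'MUL B, 5'. After: A=7 B=0 C=0 D=7 ZF=1 PC=6
Step 7: PC=6 exec 'ADD A, D'. After: A=14 B=0 C=0 D=7 ZF=0 PC=7
Step 8: PC=7 exec 'MOV B, A'. After: A=14 B=14 C=0 D=7 ZF=0 PC=8
Step 9: PC=8 exec 'MOV D, 10'. After: A=14 B=14 C=0 D=10 ZF=0 PC=9
Step 10: PC=9 exec 'MOV D, A'. After: A=14 B=14 C=0 D=14 ZF=0 PC=10
Step 11: PC=10 exec 'ADD B, A'. After: A=14 B=28 C=0 D=14 ZF=0 PC=11
Step 12: PC=11 exec 'SUB D, A'. After: A=14 B=28 C=0 D=0 ZF=1 PC=12
Step 13: PC=12 exec 'ADD C, 8'. After: A=14 B=28 C=8 D=0 ZF=0 PC=13
Step 14: PC=13 exec 'MUL D, D'. After: A=14 B=28 C=8 D=0 ZF=1 PC=14
First time PC=14: C=8

8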